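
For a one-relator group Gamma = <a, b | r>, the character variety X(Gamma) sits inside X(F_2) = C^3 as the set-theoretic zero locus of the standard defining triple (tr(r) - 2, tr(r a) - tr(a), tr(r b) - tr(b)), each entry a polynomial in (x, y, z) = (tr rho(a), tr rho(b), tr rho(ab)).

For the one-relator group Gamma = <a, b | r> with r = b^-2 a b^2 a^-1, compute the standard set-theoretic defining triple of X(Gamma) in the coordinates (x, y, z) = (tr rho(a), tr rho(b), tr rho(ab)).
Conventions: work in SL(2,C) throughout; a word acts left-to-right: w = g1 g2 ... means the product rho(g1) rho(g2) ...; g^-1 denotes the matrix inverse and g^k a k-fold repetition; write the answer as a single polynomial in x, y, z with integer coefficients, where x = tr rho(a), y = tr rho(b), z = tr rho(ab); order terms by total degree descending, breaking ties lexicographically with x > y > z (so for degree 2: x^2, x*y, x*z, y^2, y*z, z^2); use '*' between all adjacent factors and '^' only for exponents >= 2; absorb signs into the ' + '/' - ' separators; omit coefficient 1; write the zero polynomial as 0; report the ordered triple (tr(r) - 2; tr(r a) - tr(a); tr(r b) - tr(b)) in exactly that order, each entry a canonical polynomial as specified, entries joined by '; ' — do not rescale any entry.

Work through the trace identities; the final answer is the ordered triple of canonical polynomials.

-x*y^3*z + x^2*y^2 + y^4 + y^2*z^2 - 4*y^2; 0; -x*y^2*z + x^2*y + y^3 + y*z^2 - 4*y

trace(a^2 b) = trace(a)*trace(b a) - trace(b) = x*z - y
trace(a^2) = trace(a)*trace(a) - trace(1) = x^2 - 2
and trace(a b^2 a) = trace(b)*trace(a^2 b) - trace(a^2) = x*y*z - x^2 - y^2 + 2
next, trace(a b a b) = trace(b a)*trace(b a) - trace(1) = z^2 - 2
and trace(a b^2 a b) = trace(b)*trace(a b a b) - trace(a b a) = y*z^2 - x*z - y
trace(b^-1 a b^2 a) = trace(a b^2 a)*trace(b) - trace(a b^2 a b) = x*y^2*z - x^2*y - y^3 - y*z^2 + x*z + 3*y
and trace(b^-2 a b^2 a) = trace(b^-1 a b^2 a)*trace(b) - trace(b^-1 a b^2 a b) = x*y^3*z - x^2*y^2 - y^4 - y^2*z^2 + x^2 + 4*y^2 - 2
trace(b^-2 a b^2 a^-1) = trace(b^-2 a b^2)*trace(a) - trace(b^-2 a b^2 a) = -x*y^3*z + x^2*y^2 + y^4 + y^2*z^2 - 4*y^2 + 2
next, trace(b^-1 a b^2 a^-1) = trace(b^-1 a b^2)*trace(a) - trace(b^-1 a b^2 a)   [inverse elimination on a] = -x*y^2*z + x^2*y + y^3 + y*z^2 - 3*y
assemble the triple (trace(r) - 2; trace(r a) - x; trace(r b) - y)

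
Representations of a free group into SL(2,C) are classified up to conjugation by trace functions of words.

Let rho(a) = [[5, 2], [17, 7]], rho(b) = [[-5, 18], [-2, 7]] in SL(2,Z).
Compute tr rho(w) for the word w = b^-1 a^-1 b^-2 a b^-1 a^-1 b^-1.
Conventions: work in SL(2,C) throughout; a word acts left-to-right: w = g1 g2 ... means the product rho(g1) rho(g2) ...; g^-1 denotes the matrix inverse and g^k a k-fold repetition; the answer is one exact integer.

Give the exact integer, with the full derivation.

-126201298

rho(b^-1) = [[7, -18], [2, -5]]
... * rho(a^-1) = [[7, -2], [-17, 5]]  ->  [[355, -104], [99, -29]]
... * rho(b^-1) = [[7, -18], [2, -5]]  ->  [[2277, -5870], [635, -1637]]
... * rho(b^-1) = [[7, -18], [2, -5]]  ->  [[4199, -11636], [1171, -3245]]
... * rho(a) = [[5, 2], [17, 7]]  ->  [[-176817, -73054], [-49310, -20373]]
... * rho(b^-1) = [[7, -18], [2, -5]]  ->  [[-1383827, 3547976], [-385916, 989445]]
... * rho(a^-1) = [[7, -2], [-17, 5]]  ->  [[-70002381, 20507534], [-19521977, 5719057]]
... * rho(b^-1) = [[7, -18], [2, -5]]  ->  [[-449001599, 1157505188], [-125215725, 322800301]]
tr = -449001599 + 322800301 = -126201298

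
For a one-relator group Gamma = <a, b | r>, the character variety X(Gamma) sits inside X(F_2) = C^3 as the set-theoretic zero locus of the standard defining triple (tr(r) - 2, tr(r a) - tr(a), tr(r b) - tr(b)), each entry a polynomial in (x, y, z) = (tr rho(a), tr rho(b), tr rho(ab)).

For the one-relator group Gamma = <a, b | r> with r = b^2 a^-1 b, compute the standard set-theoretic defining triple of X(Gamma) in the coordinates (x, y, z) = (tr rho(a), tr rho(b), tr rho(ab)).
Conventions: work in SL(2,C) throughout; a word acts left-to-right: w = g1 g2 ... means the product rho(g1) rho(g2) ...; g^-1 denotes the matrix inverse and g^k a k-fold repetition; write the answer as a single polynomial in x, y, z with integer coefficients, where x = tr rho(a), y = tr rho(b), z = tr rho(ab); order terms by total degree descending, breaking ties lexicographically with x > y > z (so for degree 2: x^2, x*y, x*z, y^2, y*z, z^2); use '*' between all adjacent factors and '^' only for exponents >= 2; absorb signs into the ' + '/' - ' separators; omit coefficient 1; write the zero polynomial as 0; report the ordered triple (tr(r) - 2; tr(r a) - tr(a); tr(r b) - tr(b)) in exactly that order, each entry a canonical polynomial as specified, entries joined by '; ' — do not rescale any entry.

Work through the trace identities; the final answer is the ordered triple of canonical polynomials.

x*y^3 - y^2*z - 2*x*y + z - 2; x*y^2*z - x^2*y - y*z^2 - x + y; x*y^4 - y^3*z - 3*x*y^2 + 2*y*z + x - y

tr(b^2) = tr(b) * tr(b) - tr(1)  (reduce the b square) = y^2 - 2
apply: tr(b^3) = tr(b) * tr(b^2) - tr(b)  (reduce the b square) = y^3 - 3*y
tr(b a b) = tr(b) * tr(a b) - tr(a)  (reduce the b square) = y*z - x
apply: tr(b^3 a) = tr(b) * tr(b a b) - tr(b a)  (reduce the b square) = y^2*z - x*y - z
tr(b^2 a^-1 b) = tr(b^3) * tr(a) - tr(b^3 a)  (eliminate a^-1) = x*y^3 - y^2*z - 2*x*y + z
apply: tr(a b a b) = tr(b a) * tr(b a) - tr(1)   [split at a repeated b] = z^2 - 2
tr(a b a) = tr(a) * tr(b a) - tr(b)   [square of a] = x*z - y
tr(b a b^2 a) = tr(b) * tr(a b a b) - tr(a b a)   [square of b] = y*z^2 - x*z - y
use: tr(b^2 a^-1 b a) = tr(b a b^2) * tr(a) - tr(b a b^2 a)   [inverse elimination on a] = x*y^2*z - x^2*y - y*z^2 + y
apply: tr(b^4) = tr(b) * tr(b^3) - tr(b^2) = y^4 - 4*y^2 + 2
apply: tr(b^4 a) = tr(b) * tr(b^2 a b) - tr(b^2 a) = y^3*z - x*y^2 - 2*y*z + x
tr(b^2 a^-1 b^2) = tr(b^4) * tr(a) - tr(b^4 a) = x*y^4 - y^3*z - 3*x*y^2 + 2*y*z + x
assemble the triple (tr(r) - 2; tr(r a) - x; tr(r b) - y)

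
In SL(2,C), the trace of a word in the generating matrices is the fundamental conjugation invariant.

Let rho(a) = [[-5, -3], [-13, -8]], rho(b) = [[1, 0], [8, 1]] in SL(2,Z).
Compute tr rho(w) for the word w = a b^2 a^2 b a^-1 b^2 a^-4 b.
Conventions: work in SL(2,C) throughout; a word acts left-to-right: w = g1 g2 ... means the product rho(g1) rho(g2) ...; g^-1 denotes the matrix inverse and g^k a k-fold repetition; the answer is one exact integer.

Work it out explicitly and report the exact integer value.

34675501271

rho(a) = [[-5, -3], [-13, -8]]
... * rho(b) = [[1, 0], [8, 1]]  ->  [[-29, -3], [-77, -8]]
... * rho(b) = [[1, 0], [8, 1]]  ->  [[-53, -3], [-141, -8]]
... * rho(a) = [[-5, -3], [-13, -8]]  ->  [[304, 183], [809, 487]]
... * rho(a) = [[-5, -3], [-13, -8]]  ->  [[-3899, -2376], [-10376, -6323]]
... * rho(b) = [[1, 0], [8, 1]]  ->  [[-22907, -2376], [-60960, -6323]]
... * rho(a^-1) = [[-8, 3], [13, -5]]  ->  [[152368, -56841], [405481, -151265]]
... * rho(b) = [[1, 0], [8, 1]]  ->  [[-302360, -56841], [-804639, -151265]]
... * rho(b) = [[1, 0], [8, 1]]  ->  [[-757088, -56841], [-2014759, -151265]]
... * rho(a^-1) = [[-8, 3], [13, -5]]  ->  [[5317771, -1987059], [14151627, -5287952]]
... * rho(a^-1) = [[-8, 3], [13, -5]]  ->  [[-68373935, 25888608], [-181956392, 68894641]]
... * rho(a^-1) = [[-8, 3], [13, -5]]  ->  [[883543384, -334564845], [2351281469, -890342381]]
... * rho(a^-1) = [[-8, 3], [13, -5]]  ->  [[-11417690057, 4323454377], [-30384702705, 11505556312]]
... * rho(b) = [[1, 0], [8, 1]]  ->  [[23169944959, 4323454377], [61659747791, 11505556312]]
tr = 23169944959 + 11505556312 = 34675501271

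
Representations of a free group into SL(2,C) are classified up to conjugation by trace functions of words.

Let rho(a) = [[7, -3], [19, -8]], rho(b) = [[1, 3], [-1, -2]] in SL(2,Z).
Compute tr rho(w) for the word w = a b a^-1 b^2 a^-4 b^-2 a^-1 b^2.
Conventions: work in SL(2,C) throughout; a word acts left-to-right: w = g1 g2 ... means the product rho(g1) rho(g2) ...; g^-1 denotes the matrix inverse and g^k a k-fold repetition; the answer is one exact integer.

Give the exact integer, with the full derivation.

rho(a) = [[7, -3], [19, -8]]
... * rho(b) = [[1, 3], [-1, -2]]  ->  [[10, 27], [27, 73]]
... * rho(a^-1) = [[-8, 3], [-19, 7]]  ->  [[-593, 219], [-1603, 592]]
... * rho(b) = [[1, 3], [-1, -2]]  ->  [[-812, -2217], [-2195, -5993]]
... * rho(b) = [[1, 3], [-1, -2]]  ->  [[1405, 1998], [3798, 5401]]
... * rho(a^-1) = [[-8, 3], [-19, 7]]  ->  [[-49202, 18201], [-133003, 49201]]
... * rho(a^-1) = [[-8, 3], [-19, 7]]  ->  [[47797, -20199], [129205, -54602]]
... * rho(a^-1) = [[-8, 3], [-19, 7]]  ->  [[1405, 1998], [3798, 5401]]
... * rho(a^-1) = [[-8, 3], [-19, 7]]  ->  [[-49202, 18201], [-133003, 49201]]
... * rho(b^-1) = [[-2, -3], [1, 1]]  ->  [[116605, 165807], [315207, 448210]]
... * rho(b^-1) = [[-2, -3], [1, 1]]  ->  [[-67403, -184008], [-182204, -497411]]
... * rho(a^-1) = [[-8, 3], [-19, 7]]  ->  [[4035376, -1490265], [10908441, -4028489]]
... * rho(b) = [[1, 3], [-1, -2]]  ->  [[5525641, 15086658], [14936930, 40782301]]
... * rho(b) = [[1, 3], [-1, -2]]  ->  [[-9561017, -13596393], [-25845371, -36753812]]
tr = -9561017 + -36753812 = -46314829

-46314829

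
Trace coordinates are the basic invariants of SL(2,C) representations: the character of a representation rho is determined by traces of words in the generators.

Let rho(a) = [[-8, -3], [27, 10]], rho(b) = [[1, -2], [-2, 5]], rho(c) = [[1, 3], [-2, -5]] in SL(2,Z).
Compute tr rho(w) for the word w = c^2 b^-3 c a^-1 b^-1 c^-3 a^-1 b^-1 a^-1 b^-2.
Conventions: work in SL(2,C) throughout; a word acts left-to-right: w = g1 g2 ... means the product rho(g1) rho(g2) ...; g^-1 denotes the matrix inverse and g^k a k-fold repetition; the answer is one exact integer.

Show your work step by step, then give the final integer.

-6081540456

rho(c) = [[1, 3], [-2, -5]]
... * rho(c) = [[1, 3], [-2, -5]]  ->  [[-5, -12], [8, 19]]
... * rho(b^-1) = [[5, 2], [2, 1]]  ->  [[-49, -22], [78, 35]]
... * rho(b^-1) = [[5, 2], [2, 1]]  ->  [[-289, -120], [460, 191]]
... * rho(b^-1) = [[5, 2], [2, 1]]  ->  [[-1685, -698], [2682, 1111]]
... * rho(c) = [[1, 3], [-2, -5]]  ->  [[-289, -1565], [460, 2491]]
... * rho(a^-1) = [[10, 3], [-27, -8]]  ->  [[39365, 11653], [-62657, -18548]]
... * rho(b^-1) = [[5, 2], [2, 1]]  ->  [[220131, 90383], [-350381, -143862]]
... * rho(c^-1) = [[-5, -3], [2, 1]]  ->  [[-919889, -570010], [1464181, 907281]]
... * rho(c^-1) = [[-5, -3], [2, 1]]  ->  [[3459425, 2189657], [-5506343, -3485262]]
... * rho(c^-1) = [[-5, -3], [2, 1]]  ->  [[-12917811, -8188618], [20561191, 13033767]]
... * rho(a^-1) = [[10, 3], [-27, -8]]  ->  [[91914576, 26755511], [-146299799, -42586563]]
... * rho(b^-1) = [[5, 2], [2, 1]]  ->  [[513083902, 210584663], [-816672121, -335186161]]
... * rho(a^-1) = [[10, 3], [-27, -8]]  ->  [[-554946881, -145425598], [883305137, 231472925]]
... * rho(b^-1) = [[5, 2], [2, 1]]  ->  [[-3065585601, -1255319360], [4879471535, 1998083199]]
... * rho(b^-1) = [[5, 2], [2, 1]]  ->  [[-17838566725, -7386490562], [28393524073, 11757026269]]
tr = -17838566725 + 11757026269 = -6081540456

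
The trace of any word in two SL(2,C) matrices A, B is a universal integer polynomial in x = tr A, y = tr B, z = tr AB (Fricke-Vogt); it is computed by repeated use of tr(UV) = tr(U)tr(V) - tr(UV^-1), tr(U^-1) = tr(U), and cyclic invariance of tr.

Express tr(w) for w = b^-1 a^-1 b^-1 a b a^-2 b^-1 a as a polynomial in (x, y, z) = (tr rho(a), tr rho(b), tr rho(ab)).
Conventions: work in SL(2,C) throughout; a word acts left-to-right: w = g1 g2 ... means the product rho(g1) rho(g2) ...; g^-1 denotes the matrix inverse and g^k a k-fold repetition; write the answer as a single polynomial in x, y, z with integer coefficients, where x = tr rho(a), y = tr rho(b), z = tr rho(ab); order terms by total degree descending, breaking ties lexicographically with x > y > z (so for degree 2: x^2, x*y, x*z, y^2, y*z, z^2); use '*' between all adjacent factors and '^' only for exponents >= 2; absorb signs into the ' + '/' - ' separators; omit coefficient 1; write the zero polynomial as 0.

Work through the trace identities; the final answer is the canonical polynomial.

-x^3*y^2*z^2 + 2*x^4*y*z + x^2*y^3*z + 2*x^2*y*z^3 - x^5 - x^3*y^2 - 2*x^3*z^2 - x*y^2*z^2 - x*z^4 - 5*x^2*y*z + 5*x^3 + x*y^2 + 5*x*z^2 + y*z - 5*x

next, trace(a^2) = trace(a)*trace(a) - trace(1) = x^2 - 2
trace(b a^2) = trace(a)*trace(b a) - trace(b) = x*z - y
and trace(a^2 b a) = trace(a)*trace(b a^2) - trace(b a) = x^2*z - x*y - z
and trace(b a b a) = trace(b a)*trace(b a) - trace(1)   [split at repeated b] = z^2 - 2
and trace(b a b) = trace(b)*trace(a b) - trace(a) = y*z - x
and trace(a^2 b a b) = trace(a)*trace(b a b a) - trace(b a b) = x*z^2 - y*z - x
trace(b^-1 a^2 b a) = trace(a^2 b a)*trace(b) - trace(a^2 b a b) = x^2*y*z - x*y^2 - x*z^2 + x
and trace(a b a^-1 b^-1 a) = trace(b^-1 a^2 b)*trace(a) - trace(b^-1 a^2 b a) = -x^2*y*z + x^3 + x*y^2 + x*z^2 - 3*x
next, trace(a b a b a b) = trace(b a b a)*trace(b a) - trace(a b)   [split at repeated b] = z^3 - 3*z
and trace(b^-1 a b a b a) = trace(a b a b a)*trace(b) - trace(a b a b a b) = x*y*z^2 - y^2*z - z^3 - x*y + 3*z
and trace(a b a^-1 b^-1 a b) = trace(b^-1 a b a b)*trace(a) - trace(b^-1 a b a b a) = -x*y*z^2 + x^2*z + y^2*z + z^3 - 3*z
trace(b^-1 a b^-1 a b a^-1) = trace(a b a^-1 b^-1 a)*trace(b) - trace(a b a^-1 b^-1 a b) = -x^2*y^2*z + x^3*y + x*y^3 + 2*x*y*z^2 - x^2*z - y^2*z - z^3 - 3*x*y + 3*z
trace(a b^-1 a) = trace(a^2)*trace(b) - trace(a^2 b) = x^2*y - x*z - y
trace(b^-1 a b a^-2 b^-1 a) = trace(b^-1 a b^-1 a b a^-1)*trace(a) - trace(b^-1 a b^-1 a b) = -x^3*y^2*z + x^4*y + x^2*y^3 + 2*x^2*y*z^2 - x^3*z - x*y^2*z - x*z^3 - 4*x^2*y + 4*x*z + y
and trace(a b a^-2 b^-1 a) = trace(a^-1 b^-1 a^2 b)*trace(a) - trace(a^-1 b^-1 a^2 b a) = -x^3*y*z + x^4 + x^2*y^2 + x^2*z^2 - 4*x^2 + 2
trace(b^-1 a b a^-2 b^-1 a b^-1) = trace(b^-1 a b a^-2 b^-1 a)*trace(b) - trace(b^-1 a b a^-2 b^-1 a b) = -x^3*y^3*z + x^4*y^2 + x^2*y^4 + 2*x^2*y^2*z^2 - x*y^3*z - x*y*z^3 - x^4 - 5*x^2*y^2 - x^2*z^2 + 4*x*y*z + 4*x^2 + y^2 - 2
trace(a b^-1 a b) = trace(a b a)*trace(b) - trace(a b a b) = x*y*z - y^2 - z^2 + 2
trace(a^3) = trace(a)*trace(a^2) - trace(a) = x^3 - 3*x
next, trace(a b^2 a^2) = trace(b)*trace(a^3 b) - trace(a^3) = x^2*y*z - x^3 - x*y^2 - y*z + 3*x
trace(a b^2 a^2 b) = trace(b)*trace(a^2 b a b) - trace(a^2 b a) = x*y*z^2 - x^2*z - y^2*z + z
trace(b a^2 b^-1 a b) = trace(a b^2 a^2)*trace(b) - trace(a b^2 a^2 b) = x^2*y^2*z - x^3*y - x*y^3 - x*y*z^2 + x^2*z + 3*x*y - z
trace(a b a b a^2) = trace(a)*trace(b a b a^2) - trace(b a b a) = x^2*z^2 - x*y*z - x^2 - z^2 + 2
next, trace(b a b a b) = trace(b)*trace(a b a b) - trace(a b a) = y*z^2 - x*z - y
next, trace(a b a b a^2 b) = trace(a)*trace(b a b a b a) - trace(b a b a b) = x*z^3 - y*z^2 - 2*x*z + y
next, trace(b a^2 b^-1 a b a) = trace(a b a b a^2)*trace(b) - trace(a b a b a^2 b) = x^2*y*z^2 - x*y^2*z - x*z^3 - x^2*y + 2*x*z + y
next, trace(a^2 b^-1 a b a^-1 b) = trace(b a^2 b^-1 a b)*trace(a) - trace(b a^2 b^-1 a b a) = x^3*y^2*z - x^4*y - x^2*y^3 - 2*x^2*y*z^2 + x^3*z + x*y^2*z + x*z^3 + 4*x^2*y - 3*x*z - y
trace(a b^-1 a b a^-1 b^-1 a) = trace(a^2 b^-1 a b a^-1)*trace(b) - trace(a^2 b^-1 a b a^-1 b) = -x^3*y^2*z + x^4*y + x^2*y^3 + 2*x^2*y*z^2 - x^3*z - x*z^3 - 4*x^2*y - y^3 - y*z^2 + 3*x*z + 3*y
and trace(a b^2 a) = trace(b)*trace(a^2 b) - trace(a^2) = x*y*z - x^2 - y^2 + 2
trace(b a b^-1 a b) = trace(a b^2 a)*trace(b) - trace(a b^2 a b) = x*y^2*z - x^2*y - y^3 - y*z^2 + x*z + 3*y
next, trace(b^2 a b) = trace(b)*trace(a b^2) - trace(a b) = y^2*z - x*y - z
trace(b a b a^2 b) = trace(a)*trace(b^2 a b a) - trace(b^2 a b) = x*y*z^2 - x^2*z - y^2*z + z
trace(a b a^-1 b a b a) = trace(b a b a^2 b)*trace(a) - trace(b a b a^2 b a) = x^2*y*z^2 - x^3*z - x*y^2*z - x*z^3 + y*z^2 + 3*x*z - y
trace(b a b a b a b) = trace(b)*trace(a b a b a b) - trace(a b a b a) = y*z^3 - x*z^2 - 2*y*z + x
and trace(b a b a b a b a) = trace(b a)*trace(b a b a b a) - trace(b^-1 a^-1 b^-1 a^-1)   [split at repeated b] = z^4 - 4*z^2 + 2
trace(a b a^-1 b a b a b) = trace(b a b a b a b)*trace(a) - trace(b a b a b a b a) = x*y*z^3 - x^2*z^2 - z^4 - 2*x*y*z + x^2 + 4*z^2 - 2
trace(a b a b^-1 a b a^-1 b) = trace(a b a^-1 b a b a)*trace(b) - trace(a b a^-1 b a b a b) = x^2*y^2*z^2 - x^3*y*z - x*y^3*z - 2*x*y*z^3 + x^2*z^2 + y^2*z^2 + z^4 + 5*x*y*z - x^2 - y^2 - 4*z^2 + 2
trace(a b^-1 a b a^-1 b^-1 a b) = trace(a b a b^-1 a b a^-1)*trace(b) - trace(a b a b^-1 a b a^-1 b) = -x^2*y^2*z^2 + x^3*y*z + 2*x*y^3*z + 2*x*y*z^3 - x^2*y^2 - x^2*z^2 - y^4 - 2*y^2*z^2 - z^4 - 4*x*y*z + x^2 + 4*y^2 + 4*z^2 - 2
trace(a^-1 b^-1 a b^-1 a b^-1 a b) = trace(a b^-1 a b a^-1 b^-1 a)*trace(b) - trace(a b^-1 a b a^-1 b^-1 a b) = -x^3*y^3*z + x^4*y^2 + x^2*y^4 + 3*x^2*y^2*z^2 - 2*x^3*y*z - 2*x*y^3*z - 3*x*y*z^3 - 3*x^2*y^2 + x^2*z^2 + y^2*z^2 + z^4 + 7*x*y*z - x^2 - y^2 - 4*z^2 + 2
trace(a^2 b^-1 a) = trace(a^3)*trace(b) - trace(a^3 b) = x^3*y - x^2*z - 2*x*y + z
and trace(a^2 b^-1 a b) = trace(a b a^2)*trace(b) - trace(a b a^2 b) = x^2*y*z - x*y^2 - x*z^2 + x
trace(a b^-1 a b^-1 a) = trace(a^2 b^-1 a)*trace(b) - trace(a^2 b^-1 a b) = x^3*y^2 - 2*x^2*y*z - x*y^2 + x*z^2 + y*z - x
and trace(b^-1 a b a^-2 b^-1 a b^-1 a) = trace(a^-1 b^-1 a b^-1 a b^-1 a b)*trace(a) - trace(a^-1 b^-1 a b^-1 a b^-1 a b a) = -x^4*y^3*z + x^5*y^2 + x^3*y^4 + 3*x^3*y^2*z^2 - 2*x^4*y*z - 2*x^2*y^3*z - 3*x^2*y*z^3 - 4*x^3*y^2 + x^3*z^2 + x*y^2*z^2 + x*z^4 + 9*x^2*y*z - x^3 - 5*x*z^2 - y*z + 3*x
trace(b^-1 a^-1 b^-1 a b a^-2 b^-1 a) = trace(b^-1 a b a^-2 b^-1 a b^-1)*trace(a) - trace(b^-1 a b a^-2 b^-1 a b^-1 a) = -x^3*y^2*z^2 + 2*x^4*y*z + x^2*y^3*z + 2*x^2*y*z^3 - x^5 - x^3*y^2 - 2*x^3*z^2 - x*y^2*z^2 - x*z^4 - 5*x^2*y*z + 5*x^3 + x*y^2 + 5*x*z^2 + y*z - 5*x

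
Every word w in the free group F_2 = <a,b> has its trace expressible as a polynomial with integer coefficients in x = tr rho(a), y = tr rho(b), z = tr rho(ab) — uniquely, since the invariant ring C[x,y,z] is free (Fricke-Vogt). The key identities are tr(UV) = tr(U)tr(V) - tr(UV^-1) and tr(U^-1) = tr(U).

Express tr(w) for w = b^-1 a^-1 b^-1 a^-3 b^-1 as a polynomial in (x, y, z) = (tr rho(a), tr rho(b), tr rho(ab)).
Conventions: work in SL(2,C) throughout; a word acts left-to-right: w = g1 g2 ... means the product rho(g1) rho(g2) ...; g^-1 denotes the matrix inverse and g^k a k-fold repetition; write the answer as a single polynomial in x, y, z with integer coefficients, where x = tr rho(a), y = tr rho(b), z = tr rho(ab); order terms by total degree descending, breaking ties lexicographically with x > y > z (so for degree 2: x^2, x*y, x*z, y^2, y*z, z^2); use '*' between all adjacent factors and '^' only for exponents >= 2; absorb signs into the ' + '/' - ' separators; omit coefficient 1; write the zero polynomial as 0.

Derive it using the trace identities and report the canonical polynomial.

trace(b^-1) = trace(b) = y
trace(b^-1 a) = trace(a)*trace(b) - trace(a b)  (eliminate b^-1) = x*y - z
trace(b^-1 a^-1) = trace(b^-1)*trace(a) - trace(b^-1 a)  (eliminate a^-1) = z
trace(a^-1 b^-1 a^-1) = trace(b^-1 a^-1)*trace(a) - trace(b^-1)  (eliminate a^-1) = x*z - y
trace(a^-1 b a^-1) = trace(b a^-1)*trace(a) - trace(b)  (eliminate a^-1) = x^2*y - x*z - y
trace(b^2) = trace(b)*trace(b) - trace(1)  (reduce the b square) = y^2 - 2
trace(b^2 a) = trace(b)*trace(a b) - trace(a)  (reduce the b square) = y*z - x
trace(b a^-1 b) = trace(b^2)*trace(a) - trace(b^2 a)  (eliminate a^-1) = x*y^2 - y*z - x
trace(b a b a) = trace(a b)*trace(a b) - trace(1)  (split on a) = z^2 - 2
trace(b a^-1 b a) = trace(b a b)*trace(a) - trace(b a b a)  (eliminate a^-1) = x*y*z - x^2 - z^2 + 2
trace(a^-1 b a^-1 b) = trace(b a^-1 b)*trace(a) - trace(b a^-1 b a)  (eliminate a^-1) = x^2*y^2 - 2*x*y*z + z^2 - 2
trace(a^-1 b^-1 a^-1 b) = trace(a^-1 b a^-1)*trace(b) - trace(a^-1 b a^-1 b)  (eliminate b^-1) = x*y*z - y^2 - z^2 + 2
trace(b^-1 a^-1 b^-1 a^-1) = trace(a^-1 b^-1 a^-1)*trace(b) - trace(a^-1 b^-1 a^-1 b)  (eliminate b^-1) = z^2 - 2
trace(b^-1 a^-1 b^-1 a^-2) = trace(b^-1 a^-1 b^-1 a^-1)*trace(a) - trace(b^-1 a^-1 b^-1)  (eliminate a^-1) = x*z^2 - y*z - x
trace(b^-1 a^-1 b^-1 a^-3) = trace(b^-1 a^-1 b^-1 a^-2)*trace(a) - trace(b^-1 a^-1 b^-1 a^-1)  (eliminate a^-1) = x^2*z^2 - x*y*z - x^2 - z^2 + 2
trace(a^-2) = trace(a^-1)*trace(a) - trace(1)  (eliminate a^-1) = x^2 - 2
trace(a^-3) = trace(a^-2)*trace(a) - trace(a^-1)  (eliminate a^-1) = x^3 - 3*x
trace(a^-4) = trace(a^-3)*trace(a) - trace(a^-2)  (eliminate a^-1) = x^4 - 4*x^2 + 2
trace(a^-2 b a^-1) = trace(a^-1 b a^-1)*trace(a) - trace(a^-1 b)  (eliminate a^-1) = x^3*y - x^2*z - 2*x*y + z
trace(a^-4 b) = trace(a^-2 b a^-1)*trace(a) - trace(a^-2 b)  (eliminate a^-1) = x^4*y - x^3*z - 3*x^2*y + 2*x*z + y
trace(a^-1 b^-1 a^-3) = trace(a^-4)*trace(b) - trace(a^-4 b)  (eliminate b^-1) = x^3*z - x^2*y - 2*x*z + y
trace(b^-1 a^-1 b^-1 a^-3 b^-1) = trace(b^-1 a^-1 b^-1 a^-3)*trace(b) - trace(b^-1 a^-1 b^-1 a^-3 b)  (eliminate b^-1) = x^2*y*z^2 - x^3*z - x*y^2*z - y*z^2 + 2*x*z + y

x^2*y*z^2 - x^3*z - x*y^2*z - y*z^2 + 2*x*z + y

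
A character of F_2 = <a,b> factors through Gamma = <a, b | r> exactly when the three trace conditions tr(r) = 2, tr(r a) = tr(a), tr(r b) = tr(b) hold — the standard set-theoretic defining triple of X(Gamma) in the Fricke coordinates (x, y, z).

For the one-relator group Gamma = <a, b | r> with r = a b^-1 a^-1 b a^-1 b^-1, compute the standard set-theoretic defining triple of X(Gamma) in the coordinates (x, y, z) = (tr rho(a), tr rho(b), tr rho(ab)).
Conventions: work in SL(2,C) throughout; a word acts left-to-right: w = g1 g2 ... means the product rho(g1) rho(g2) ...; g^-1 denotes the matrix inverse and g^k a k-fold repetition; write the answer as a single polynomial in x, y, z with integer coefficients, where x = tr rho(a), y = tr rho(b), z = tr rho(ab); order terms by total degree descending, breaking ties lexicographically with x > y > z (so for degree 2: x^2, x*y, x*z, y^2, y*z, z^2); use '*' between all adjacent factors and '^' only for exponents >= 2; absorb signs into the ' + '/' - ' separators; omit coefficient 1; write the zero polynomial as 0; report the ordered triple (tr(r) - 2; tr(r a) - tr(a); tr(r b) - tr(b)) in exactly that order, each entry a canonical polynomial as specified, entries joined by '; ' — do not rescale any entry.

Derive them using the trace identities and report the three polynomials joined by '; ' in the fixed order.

apply: tr(a^-1) = tr(a) = x
apply: tr(a^2 b) = tr(a) tr(b a) - tr(b)  (reduce the a square) = x*z - y
apply: tr(a^2) = tr(a) tr(a) - tr(1)  (reduce the a square) = x^2 - 2
tr(a b^2 a) = tr(b) tr(a^2 b) - tr(a^2)  (reduce the b square) = x*y*z - x^2 - y^2 + 2
tr(a b a b) = tr(b a) tr(b a) - tr(1)  (split on b) = z^2 - 2
use: tr(a b^2 a b) = tr(b) tr(a b a b) - tr(a b a)  (reduce the b square) = y*z^2 - x*z - y
use: tr(b^2 a b^-1 a) = tr(a b^2 a) tr(b) - tr(a b^2 a b)  (eliminate b^-1) = x*y^2*z - x^2*y - y^3 - y*z^2 + x*z + 3*y
tr(b a b^-1 a^-1 b) = tr(b^2 a b^-1) tr(a) - tr(b^2 a b^-1 a)  (eliminate a^-1) = -x*y^2*z + x^2*y + y^3 + y*z^2 - 3*y
use: tr(b a b) = tr(b) tr(a b) - tr(a)  (reduce the b square) = y*z - x
tr(b a b a b a) = tr(a b a b) tr(a b) - tr(b a)  (split on a) = z^3 - 3*z
tr(a^-1 b a b a b) = tr(b a b a b) tr(a) - tr(b a b a b a)  (eliminate a^-1) = x*y*z^2 - x^2*z - z^3 - x*y + 3*z
apply: tr(b a b^-1 a^-1 b a) = tr(a^-1 b a b a) tr(b) - tr(a^-1 b a b a b)  (eliminate b^-1) = -x*y*z^2 + x^2*z + y^2*z + z^3 - 3*z
apply: tr(a b^-1 a^-1 b a^-1 b) = tr(b a b^-1 a^-1 b) tr(a) - tr(b a b^-1 a^-1 b a)  (eliminate a^-1) = -x^2*y^2*z + x^3*y + x*y^3 + 2*x*y*z^2 - x^2*z - y^2*z - z^3 - 3*x*y + 3*z
use: tr(a b^-1 a^-1 b a^-1 b^-1) = tr(a b^-1 a^-1 b a^-1) tr(b) - tr(a b^-1 a^-1 b a^-1 b)  (eliminate b^-1) = x^2*y^2*z - x^3*y - x*y^3 - 2*x*y*z^2 + x^2*z + y^2*z + z^3 + 4*x*y - 3*z
tr(b^-1 a) = tr(a) tr(b) - tr(a b)   [inverse elimination on b] = x*y - z
tr(a b^-1 a b) = tr(a b a) tr(b) - tr(a b a b)   [inverse elimination on b] = x*y*z - y^2 - z^2 + 2
apply: tr(a^3 b) = tr(a) tr(b a^2) - tr(b a)   [square of a] = x^2*z - x*y - z
tr(a^3) = tr(a) tr(a^2) - tr(a)   [square of a] = x^3 - 3*x
apply: tr(b a^3 b) = tr(b) tr(a^3 b) - tr(a^3)   [square of b] = x^2*y*z - x^3 - x*y^2 - y*z + 3*x
use: tr(b a b a^2) = tr(a) tr(b a b a) - tr(b a b)   [square of a] = x*z^2 - y*z - x
tr(b a^3 b a) = tr(a) tr(b a b a^2) - tr(b a b a)   [square of a] = x^2*z^2 - x*y*z - x^2 - z^2 + 2
apply: tr(a b a^-1 b a^2) = tr(b a^3 b) tr(a) - tr(b a^3 b a)   [inverse elimination on a] = x^3*y*z - x^4 - x^2*y^2 - x^2*z^2 + 4*x^2 + z^2 - 2
use: tr(b a b^2) = tr(b) tr(a b^2) - tr(a b)   [square of b] = y^2*z - x*y - z
tr(b a^2 b a b) = tr(a) tr(b a b^2 a) - tr(b a b^2)   [square of a] = x*y*z^2 - x^2*z - y^2*z + z
tr(b a^2 b a b a) = tr(a) tr(b a b a b a) - tr(b a b a b)   [square of a] = x*z^3 - y*z^2 - 2*x*z + y
tr(a b a^-1 b a^2 b) = tr(b a^2 b a b) tr(a) - tr(b a^2 b a b a)   [inverse elimination on a] = x^2*y*z^2 - x^3*z - x*y^2*z - x*z^3 + y*z^2 + 3*x*z - y
tr(a^2 b^-1 a b a^-1 b) = tr(a b a^-1 b a^2) tr(b) - tr(a b a^-1 b a^2 b)   [inverse elimination on b] = x^3*y^2*z - x^4*y - x^2*y^3 - 2*x^2*y*z^2 + x^3*z + x*y^2*z + x*z^3 + 4*x^2*y - 3*x*z - y
use: tr(b a^-1 b^-1 a^2 b^-1 a) = tr(a^2 b^-1 a b a^-1) tr(b) - tr(a^2 b^-1 a b a^-1 b)   [inverse elimination on b] = -x^3*y^2*z + x^4*y + x^2*y^3 + 2*x^2*y*z^2 - x^3*z - x*z^3 - 4*x^2*y - y^3 - y*z^2 + 3*x*z + 3*y
use: tr(a b^-1 a^-1 b a^-1 b^-1 a) = tr(b a^-1 b^-1 a^2 b^-1) tr(a) - tr(b a^-1 b^-1 a^2 b^-1 a)   [inverse elimination on a] = x^3*y^2*z - x^4*y - x^2*y^3 - 2*x^2*y*z^2 + x^3*z + x*z^3 + 5*x^2*y + y^3 + y*z^2 - 4*x*z - 3*y
assemble the triple (tr(r) - 2; tr(r a) - x; tr(r b) - y)

x^2*y^2*z - x^3*y - x*y^3 - 2*x*y*z^2 + x^2*z + y^2*z + z^3 + 4*x*y - 3*z - 2; x^3*y^2*z - x^4*y - x^2*y^3 - 2*x^2*y*z^2 + x^3*z + x*z^3 + 5*x^2*y + y^3 + y*z^2 - 4*x*z - x - 3*y; x - y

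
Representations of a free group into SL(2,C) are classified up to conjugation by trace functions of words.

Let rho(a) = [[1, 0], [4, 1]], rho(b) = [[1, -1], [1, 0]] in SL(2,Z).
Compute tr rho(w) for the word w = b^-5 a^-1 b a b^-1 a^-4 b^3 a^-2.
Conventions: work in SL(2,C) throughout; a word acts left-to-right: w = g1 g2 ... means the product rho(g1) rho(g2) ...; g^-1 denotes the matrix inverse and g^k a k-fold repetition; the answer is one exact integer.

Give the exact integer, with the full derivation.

rho(b^-1) = [[0, 1], [-1, 1]]
... * rho(b^-1) = [[0, 1], [-1, 1]]  ->  [[-1, 1], [-1, 0]]
... * rho(b^-1) = [[0, 1], [-1, 1]]  ->  [[-1, 0], [0, -1]]
... * rho(b^-1) = [[0, 1], [-1, 1]]  ->  [[0, -1], [1, -1]]
... * rho(b^-1) = [[0, 1], [-1, 1]]  ->  [[1, -1], [1, 0]]
... * rho(a^-1) = [[1, 0], [-4, 1]]  ->  [[5, -1], [1, 0]]
... * rho(b) = [[1, -1], [1, 0]]  ->  [[4, -5], [1, -1]]
... * rho(a) = [[1, 0], [4, 1]]  ->  [[-16, -5], [-3, -1]]
... * rho(b^-1) = [[0, 1], [-1, 1]]  ->  [[5, -21], [1, -4]]
... * rho(a^-1) = [[1, 0], [-4, 1]]  ->  [[89, -21], [17, -4]]
... * rho(a^-1) = [[1, 0], [-4, 1]]  ->  [[173, -21], [33, -4]]
... * rho(a^-1) = [[1, 0], [-4, 1]]  ->  [[257, -21], [49, -4]]
... * rho(a^-1) = [[1, 0], [-4, 1]]  ->  [[341, -21], [65, -4]]
... * rho(b) = [[1, -1], [1, 0]]  ->  [[320, -341], [61, -65]]
... * rho(b) = [[1, -1], [1, 0]]  ->  [[-21, -320], [-4, -61]]
... * rho(b) = [[1, -1], [1, 0]]  ->  [[-341, 21], [-65, 4]]
... * rho(a^-1) = [[1, 0], [-4, 1]]  ->  [[-425, 21], [-81, 4]]
... * rho(a^-1) = [[1, 0], [-4, 1]]  ->  [[-509, 21], [-97, 4]]
tr = -509 + 4 = -505

-505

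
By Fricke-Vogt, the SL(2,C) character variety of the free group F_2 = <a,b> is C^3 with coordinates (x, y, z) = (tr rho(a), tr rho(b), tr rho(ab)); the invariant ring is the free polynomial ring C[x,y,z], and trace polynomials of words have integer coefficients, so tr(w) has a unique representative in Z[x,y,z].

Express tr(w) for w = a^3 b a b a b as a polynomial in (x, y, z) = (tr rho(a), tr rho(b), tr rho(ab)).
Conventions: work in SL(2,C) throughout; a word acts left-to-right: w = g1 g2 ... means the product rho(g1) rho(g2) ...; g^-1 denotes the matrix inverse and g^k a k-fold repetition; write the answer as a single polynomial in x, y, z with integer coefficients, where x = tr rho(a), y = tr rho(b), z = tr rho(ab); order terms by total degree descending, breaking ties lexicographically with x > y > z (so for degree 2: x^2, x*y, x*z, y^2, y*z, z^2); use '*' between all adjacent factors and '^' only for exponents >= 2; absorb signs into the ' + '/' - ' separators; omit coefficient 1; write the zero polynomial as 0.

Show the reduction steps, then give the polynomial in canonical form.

next, trace(a b a b) = trace(a b) trace(a b) - trace(1)   [split at a repeated a] = z^2 - 2
trace(b a b a b a) = trace(a b a b) trace(a b) - trace(b a)   [split at a repeated a] = z^3 - 3*z
next, trace(a b a) = trace(a) trace(b a) - trace(b)   [square of a] = x*z - y
trace(b a b a b) = trace(b) trace(a b a b) - trace(a b a)   [square of b] = y*z^2 - x*z - y
trace(b a b a b a^2) = trace(a) trace(b a b a b a) - trace(b a b a b)   [square of a] = x*z^3 - y*z^2 - 2*x*z + y
trace(a^3 b a b a b) = trace(a) trace(b a b a b a^2) - trace(b a b a b a)   [square of a] = x^2*z^3 - x*y*z^2 - 2*x^2*z - z^3 + x*y + 3*z

x^2*z^3 - x*y*z^2 - 2*x^2*z - z^3 + x*y + 3*z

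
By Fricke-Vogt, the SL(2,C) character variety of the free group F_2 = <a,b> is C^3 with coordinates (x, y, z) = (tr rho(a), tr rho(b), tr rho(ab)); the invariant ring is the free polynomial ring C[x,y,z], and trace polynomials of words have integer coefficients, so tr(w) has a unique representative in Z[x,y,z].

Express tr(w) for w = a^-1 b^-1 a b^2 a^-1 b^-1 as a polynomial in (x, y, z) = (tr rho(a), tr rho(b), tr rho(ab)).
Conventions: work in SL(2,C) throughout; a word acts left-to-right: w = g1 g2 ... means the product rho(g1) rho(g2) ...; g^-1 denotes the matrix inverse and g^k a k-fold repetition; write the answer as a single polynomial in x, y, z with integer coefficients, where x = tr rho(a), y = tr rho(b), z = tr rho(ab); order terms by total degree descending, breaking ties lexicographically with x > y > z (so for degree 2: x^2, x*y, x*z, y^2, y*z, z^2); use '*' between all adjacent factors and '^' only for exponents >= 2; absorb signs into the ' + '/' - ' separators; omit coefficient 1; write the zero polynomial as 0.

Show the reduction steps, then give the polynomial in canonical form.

tr(b a^-1) = tr(b) tr(a) - tr(b a) = x*y - z
tr(b^2) = tr(b) tr(b) - tr(1) = y^2 - 2
tr(a b^2) = tr(b) tr(a b) - tr(a) = y*z - x
tr(b a b^2) = tr(b) tr(a b^2) - tr(a b) = y^2*z - x*y - z
tr(a b a b) = tr(a b) tr(a b) - tr(1) = z^2 - 2
tr(a b a) = tr(a) tr(b a) - tr(b) = x*z - y
tr(b a b a b) = tr(b) tr(a b a b) - tr(a b a) = y*z^2 - x*z - y
tr(b a b a b^2) = tr(b) tr(b a b a b) - tr(b a b a) = y^2*z^2 - x*y*z - y^2 - z^2 + 2
tr(a b a b a b) = tr(b a) tr(b a b a) - tr(b^-1 a^-1) = z^3 - 3*z
tr(a b a b a) = tr(a) tr(b a b a) - tr(b a b) = x*z^2 - y*z - x
tr(b a b a b^2 a) = tr(b) tr(a b a b a b) - tr(a b a b a) = y*z^3 - x*z^2 - 2*y*z + x
tr(a b a b^2 a^-1 b) = tr(b a b a b^2) tr(a) - tr(b a b a b^2 a) = x*y^2*z^2 - x^2*y*z - y*z^3 - x*y^2 + 2*y*z + x
tr(b a b^2 a^-1 b^-1 a) = tr(a b a b^2 a^-1) tr(b) - tr(a b a b^2 a^-1 b) = -x*y^2*z^2 + x^2*y*z + y^3*z + y*z^3 - 3*y*z - x
tr(a b^2 a^-1 b^-1 a^-1 b) = tr(b a b^2 a^-1 b^-1) tr(a) - tr(b a b^2 a^-1 b^-1 a) = x*y^2*z^2 - x^2*y*z - y^3*z - y*z^3 + x*y^2 + 3*y*z - x
tr(a^-1 b^-1 a b^2 a^-1 b^-1) = tr(a b^2 a^-1 b^-1 a^-1) tr(b) - tr(a b^2 a^-1 b^-1 a^-1 b) = -x*y^2*z^2 + x^2*y*z + y^3*z + y*z^3 - 4*y*z + x

-x*y^2*z^2 + x^2*y*z + y^3*z + y*z^3 - 4*y*z + x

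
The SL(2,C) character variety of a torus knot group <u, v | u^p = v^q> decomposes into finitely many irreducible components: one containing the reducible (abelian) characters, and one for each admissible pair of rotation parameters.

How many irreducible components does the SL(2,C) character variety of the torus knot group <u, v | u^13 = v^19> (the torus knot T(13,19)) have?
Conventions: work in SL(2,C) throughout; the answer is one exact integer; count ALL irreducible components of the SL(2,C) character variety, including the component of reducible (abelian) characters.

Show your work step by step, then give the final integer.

Gamma = < u, v | u^13 = v^19 > (torus knot T(13,19)); the central element u^13 = v^19 acts as +I or -I in any irreducible SL(2,C) representation.
So on each irreducible component the traces are pinned: tr(u) = 2*cos(pi*alpha/13) with 1 <= alpha <= 12, tr(v) = 2*cos(pi*beta/19) with 1 <= beta <= 18.
u^13 = (-1)^alpha I and v^19 = (-1)^beta I must agree, so alpha and beta have equal parity.
Enumerate parity-matched pairs: 6*9 odd-odd plus 6*9 even-even gives 108.
Total: 108 irreducible-character components + 1 reducible (abelian) component = 109.

109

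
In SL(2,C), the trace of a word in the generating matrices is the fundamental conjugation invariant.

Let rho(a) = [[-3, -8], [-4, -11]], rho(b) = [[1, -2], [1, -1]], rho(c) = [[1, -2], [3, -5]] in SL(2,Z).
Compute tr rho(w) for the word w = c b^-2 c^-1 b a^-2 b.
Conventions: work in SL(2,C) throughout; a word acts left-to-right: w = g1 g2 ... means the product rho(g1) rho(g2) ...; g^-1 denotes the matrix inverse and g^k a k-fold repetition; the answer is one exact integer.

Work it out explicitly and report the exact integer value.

194

rho(c) = [[1, -2], [3, -5]]
... * rho(b^-1) = [[-1, 2], [-1, 1]]  ->  [[1, 0], [2, 1]]
... * rho(b^-1) = [[-1, 2], [-1, 1]]  ->  [[-1, 2], [-3, 5]]
... * rho(c^-1) = [[-5, 2], [-3, 1]]  ->  [[-1, 0], [0, -1]]
... * rho(b) = [[1, -2], [1, -1]]  ->  [[-1, 2], [-1, 1]]
... * rho(a^-1) = [[-11, 8], [4, -3]]  ->  [[19, -14], [15, -11]]
... * rho(a^-1) = [[-11, 8], [4, -3]]  ->  [[-265, 194], [-209, 153]]
... * rho(b) = [[1, -2], [1, -1]]  ->  [[-71, 336], [-56, 265]]
tr = -71 + 265 = 194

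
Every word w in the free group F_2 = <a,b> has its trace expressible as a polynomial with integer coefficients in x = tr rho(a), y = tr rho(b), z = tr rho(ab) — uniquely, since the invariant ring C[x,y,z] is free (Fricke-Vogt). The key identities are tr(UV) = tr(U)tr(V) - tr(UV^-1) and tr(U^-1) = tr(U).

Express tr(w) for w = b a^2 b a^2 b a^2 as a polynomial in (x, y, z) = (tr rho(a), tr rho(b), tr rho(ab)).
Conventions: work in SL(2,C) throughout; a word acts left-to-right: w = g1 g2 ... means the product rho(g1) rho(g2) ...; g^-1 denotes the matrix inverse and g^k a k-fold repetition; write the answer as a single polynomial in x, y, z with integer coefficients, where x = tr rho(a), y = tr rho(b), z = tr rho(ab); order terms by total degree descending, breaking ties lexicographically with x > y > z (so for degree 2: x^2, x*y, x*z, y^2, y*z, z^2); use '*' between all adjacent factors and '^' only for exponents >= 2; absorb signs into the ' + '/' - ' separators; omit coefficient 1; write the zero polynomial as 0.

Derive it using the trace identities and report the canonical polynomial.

tr(a b a b) = tr(b a)*tr(b a) - tr(1)   [split at repeated b] = z^2 - 2
tr(b a b a b a) = tr(a b a b)*tr(a b) - tr(b a)   [split at repeated a] = z^3 - 3*z
next, tr(a b a) = tr(a)*tr(b a) - tr(b) = x*z - y
next, tr(b a b a b) = tr(b)*tr(a b a b) - tr(a b a) = y*z^2 - x*z - y
tr(b a b a^2 b a) = tr(a)*tr(b a b a b a) - tr(b a b a b) = x*z^3 - y*z^2 - 2*x*z + y
and tr(b a b) = tr(b)*tr(a b) - tr(a) = y*z - x
and tr(b^2 a b) = tr(b)*tr(b a b) - tr(b a) = y^2*z - x*y - z
tr(b a b a^2 b) = tr(a)*tr(b^2 a b a) - tr(b^2 a b) = x*y*z^2 - x^2*z - y^2*z + z
tr(b a^2 b a^2 b a) = tr(a)*tr(b a b a^2 b a) - tr(b a b a^2 b) = x^2*z^3 - 2*x*y*z^2 - x^2*z + y^2*z + x*y - z
tr(b^2) = tr(b)*tr(b) - tr(1) = y^2 - 2
tr(b^3) = tr(b)*tr(b^2) - tr(b) = y^3 - 3*y
next, tr(b a^2 b^2) = tr(a)*tr(b^3 a) - tr(b^3) = x*y^2*z - x^2*y - y^3 - x*z + 3*y
tr(b a^2 b a^2 b) = tr(a)*tr(b a^2 b^2 a) - tr(b a^2 b^2) = x^2*y*z^2 - x^3*z - 2*x*y^2*z + x^2*y + y^3 + 2*x*z - 3*y
tr(b a^2 b a^2 b a^2) = tr(a)*tr(b a^2 b a^2 b a) - tr(b a^2 b a^2 b) = x^3*z^3 - 3*x^2*y*z^2 + 3*x*y^2*z - y^3 - 3*x*z + 3*y

x^3*z^3 - 3*x^2*y*z^2 + 3*x*y^2*z - y^3 - 3*x*z + 3*y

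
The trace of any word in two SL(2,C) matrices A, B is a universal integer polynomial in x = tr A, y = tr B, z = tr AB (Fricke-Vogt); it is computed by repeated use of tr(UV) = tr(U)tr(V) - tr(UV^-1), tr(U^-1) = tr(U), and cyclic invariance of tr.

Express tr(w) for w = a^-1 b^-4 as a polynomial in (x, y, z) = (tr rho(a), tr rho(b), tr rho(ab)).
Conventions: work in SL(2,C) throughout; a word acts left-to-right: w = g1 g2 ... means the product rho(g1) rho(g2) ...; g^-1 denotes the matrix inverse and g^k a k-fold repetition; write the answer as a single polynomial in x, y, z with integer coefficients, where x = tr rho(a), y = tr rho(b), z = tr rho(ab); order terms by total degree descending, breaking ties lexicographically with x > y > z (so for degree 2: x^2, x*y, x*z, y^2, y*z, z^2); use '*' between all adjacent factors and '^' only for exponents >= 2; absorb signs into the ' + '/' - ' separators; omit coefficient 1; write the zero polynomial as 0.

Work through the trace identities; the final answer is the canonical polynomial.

y^3*z - x*y^2 - 2*y*z + x

trace(b^-1) = trace(b) = y
trace(b^-2) = trace(b^-1) * trace(b) - trace(1)   [inverse elimination on b] = y^2 - 2
trace(b^-3) = trace(b^-2) * trace(b) - trace(b^-1)   [inverse elimination on b] = y^3 - 3*y
trace(b^-4) = trace(b^-3) * trace(b) - trace(b^-2)   [inverse elimination on b] = y^4 - 4*y^2 + 2
trace(b^-1 a) = trace(a) * trace(b) - trace(a b)   [inverse elimination on b] = x*y - z
trace(a b^-2) = trace(b^-1 a) * trace(b) - trace(b^-1 a b)   [inverse elimination on b] = x*y^2 - y*z - x
trace(b^-1 a b^-2) = trace(a b^-2) * trace(b) - trace(a b^-1)   [inverse elimination on b] = x*y^3 - y^2*z - 2*x*y + z
trace(b^-4 a) = trace(b^-1 a b^-2) * trace(b) - trace(b^-1 a b^-1)   [inverse elimination on b] = x*y^4 - y^3*z - 3*x*y^2 + 2*y*z + x
trace(a^-1 b^-4) = trace(b^-4) * trace(a) - trace(b^-4 a)   [inverse elimination on a] = y^3*z - x*y^2 - 2*y*z + x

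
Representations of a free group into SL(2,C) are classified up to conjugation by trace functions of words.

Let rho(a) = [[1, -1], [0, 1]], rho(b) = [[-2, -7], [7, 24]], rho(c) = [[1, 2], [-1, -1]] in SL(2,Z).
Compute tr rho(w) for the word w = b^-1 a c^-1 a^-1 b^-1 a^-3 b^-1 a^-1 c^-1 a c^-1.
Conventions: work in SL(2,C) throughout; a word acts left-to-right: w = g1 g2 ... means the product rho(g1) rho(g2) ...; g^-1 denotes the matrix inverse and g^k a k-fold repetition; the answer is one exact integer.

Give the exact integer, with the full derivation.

180

rho(b^-1) = [[24, 7], [-7, -2]]
... * rho(a) = [[1, -1], [0, 1]]  ->  [[24, -17], [-7, 5]]
... * rho(c^-1) = [[-1, -2], [1, 1]]  ->  [[-41, -65], [12, 19]]
... * rho(a^-1) = [[1, 1], [0, 1]]  ->  [[-41, -106], [12, 31]]
... * rho(b^-1) = [[24, 7], [-7, -2]]  ->  [[-242, -75], [71, 22]]
... * rho(a^-1) = [[1, 1], [0, 1]]  ->  [[-242, -317], [71, 93]]
... * rho(a^-1) = [[1, 1], [0, 1]]  ->  [[-242, -559], [71, 164]]
... * rho(a^-1) = [[1, 1], [0, 1]]  ->  [[-242, -801], [71, 235]]
... * rho(b^-1) = [[24, 7], [-7, -2]]  ->  [[-201, -92], [59, 27]]
... * rho(a^-1) = [[1, 1], [0, 1]]  ->  [[-201, -293], [59, 86]]
... * rho(c^-1) = [[-1, -2], [1, 1]]  ->  [[-92, 109], [27, -32]]
... * rho(a) = [[1, -1], [0, 1]]  ->  [[-92, 201], [27, -59]]
... * rho(c^-1) = [[-1, -2], [1, 1]]  ->  [[293, 385], [-86, -113]]
tr = 293 + -113 = 180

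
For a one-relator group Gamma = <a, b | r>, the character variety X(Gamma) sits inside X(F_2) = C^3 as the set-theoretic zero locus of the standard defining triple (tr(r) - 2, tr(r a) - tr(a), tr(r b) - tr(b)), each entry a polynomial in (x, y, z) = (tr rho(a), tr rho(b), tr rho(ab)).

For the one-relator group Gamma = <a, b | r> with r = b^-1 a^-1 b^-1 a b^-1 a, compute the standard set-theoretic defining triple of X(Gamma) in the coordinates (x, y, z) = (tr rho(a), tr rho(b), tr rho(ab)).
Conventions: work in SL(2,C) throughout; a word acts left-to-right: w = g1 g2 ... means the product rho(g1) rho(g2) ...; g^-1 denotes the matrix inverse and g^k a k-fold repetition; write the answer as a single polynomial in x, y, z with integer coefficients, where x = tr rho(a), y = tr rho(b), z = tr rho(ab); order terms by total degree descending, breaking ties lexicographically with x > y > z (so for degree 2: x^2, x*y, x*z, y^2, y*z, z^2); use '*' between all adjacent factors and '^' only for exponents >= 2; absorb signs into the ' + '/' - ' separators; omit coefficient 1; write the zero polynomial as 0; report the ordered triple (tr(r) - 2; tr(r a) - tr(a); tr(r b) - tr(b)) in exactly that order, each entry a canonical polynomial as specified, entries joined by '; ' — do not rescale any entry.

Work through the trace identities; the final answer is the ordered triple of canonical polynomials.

use: tr(a b^-1) = tr(a) * tr(b) - tr(a b) = x*y - z
tr(a^2) = tr(a) * tr(a) - tr(1) = x^2 - 2
use: tr(a b a) = tr(a) * tr(b a) - tr(b) = x*z - y
apply: tr(a b a^2) = tr(a) * tr(a b a) - tr(a b) = x^2*z - x*y - z
apply: tr(b a b a) = tr(a b) * tr(a b) - tr(1) = z^2 - 2
tr(b a b) = tr(b) * tr(a b) - tr(a) = y*z - x
tr(a b a^2 b) = tr(a) * tr(b a b a) - tr(b a b) = x*z^2 - y*z - x
apply: tr(b a^2 b^-1 a) = tr(a b a^2) * tr(b) - tr(a b a^2 b) = x^2*y*z - x*y^2 - x*z^2 + x
tr(a^2 b^-1 a^-1 b) = tr(b a^2 b^-1) * tr(a) - tr(b a^2 b^-1 a) = -x^2*y*z + x^3 + x*y^2 + x*z^2 - 3*x
use: tr(a b^-1 a^-1 b^-1 a) = tr(a^2 b^-1 a^-1) * tr(b) - tr(a^2 b^-1 a^-1 b) = x^2*y*z - x^3 - x*z^2 - y*z + 3*x
tr(a b a b a b) = tr(a b a b) * tr(a b) - tr(b a) = z^3 - 3*z
apply: tr(b a b a b^-1 a) = tr(a b a b a) * tr(b) - tr(a b a b a b) = x*y*z^2 - y^2*z - z^3 - x*y + 3*z
tr(a b a b^-1 a^-1 b) = tr(b a b a b^-1) * tr(a) - tr(b a b a b^-1 a) = -x*y*z^2 + x^2*z + y^2*z + z^3 - 3*z
tr(a b^-1 a^-1 b^-1 a b) = tr(a b a b^-1 a^-1) * tr(b) - tr(a b a b^-1 a^-1 b) = x*y*z^2 - x^2*z - y^2*z - z^3 + x*y + 3*z
use: tr(b^-1 a^-1 b^-1 a b^-1 a) = tr(a b^-1 a^-1 b^-1 a) * tr(b) - tr(a b^-1 a^-1 b^-1 a b) = x^2*y^2*z - x^3*y - 2*x*y*z^2 + x^2*z + z^3 + 2*x*y - 3*z
apply: tr(a^2 b^-1) = tr(a^2) * tr(b) - tr(a^2 b)  (eliminate b^-1) = x^2*y - x*z - y
apply: tr(a^3) = tr(a) * tr(a^2) - tr(a)  (reduce the a square) = x^3 - 3*x
use: tr(b a^3 b) = tr(b) * tr(a^3 b) - tr(a^3)  (reduce the b square) = x^2*y*z - x^3 - x*y^2 - y*z + 3*x
tr(b a^3 b a) = tr(a) * tr(b a b a^2) - tr(b a b a)  (reduce the a square) = x^2*z^2 - x*y*z - x^2 - z^2 + 2
tr(a^-1 b a^3 b) = tr(b a^3 b) * tr(a) - tr(b a^3 b a)  (eliminate a^-1) = x^3*y*z - x^4 - x^2*y^2 - x^2*z^2 + 4*x^2 + z^2 - 2
use: tr(a^3 b^-1 a^-1 b) = tr(a^-1 b a^3) * tr(b) - tr(a^-1 b a^3 b)  (eliminate b^-1) = -x^3*y*z + x^4 + x^2*y^2 + x^2*z^2 + x*y*z - 4*x^2 - y^2 - z^2 + 2
apply: tr(a^2 b^-1 a^-1 b^-1 a) = tr(a^3 b^-1 a^-1) * tr(b) - tr(a^3 b^-1 a^-1 b)  (eliminate b^-1) = x^3*y*z - x^4 - x^2*z^2 - 2*x*y*z + 4*x^2 + z^2 - 2
use: tr(b^-1 a b a^2 b^-1) = tr(b^-1 a b a^2) * tr(b) - tr(b^-1 a b a^2 b)  (eliminate b^-1) = x^2*y^2*z - x*y^3 - x*y*z^2 - x^2*z + 2*x*y + z
apply: tr(a^2 b a^2) = tr(a) * tr(a^2 b a) - tr(a^2 b)  (reduce the a square) = x^3*z - x^2*y - 2*x*z + y
apply: tr(b^2) = tr(b) * tr(b) - tr(1)  (reduce the b square) = y^2 - 2
apply: tr(b a^2 b) = tr(a) * tr(b^2 a) - tr(b^2)  (reduce the a square) = x*y*z - x^2 - y^2 + 2
tr(a^2 b a^2 b) = tr(a) * tr(b a^2 b a) - tr(b a^2 b)  (reduce the a square) = x^2*z^2 - 2*x*y*z + y^2 - 2
tr(a b a^2 b^-1 a) = tr(a^2 b a^2) * tr(b) - tr(a^2 b a^2 b)  (eliminate b^-1) = x^3*y*z - x^2*y^2 - x^2*z^2 + 2
use: tr(b a b a b) = tr(b) * tr(a b a b) - tr(a b a)  (reduce the b square) = y*z^2 - x*z - y
use: tr(a b a b a^2 b) = tr(a) * tr(b a b a b a) - tr(b a b a b)  (reduce the a square) = x*z^3 - y*z^2 - 2*x*z + y
use: tr(a b a^2 b^-1 a b) = tr(a b a b a^2) * tr(b) - tr(a b a b a^2 b)  (eliminate b^-1) = x^2*y*z^2 - x*y^2*z - x*z^3 - x^2*y + 2*x*z + y
tr(b^-1 a b a^2 b^-1 a) = tr(a b a^2 b^-1 a) * tr(b) - tr(a b a^2 b^-1 a b)  (eliminate b^-1) = x^3*y^2*z - x^2*y^3 - 2*x^2*y*z^2 + x*y^2*z + x*z^3 + x^2*y - 2*x*z + y
use: tr(a^2 b^-1 a^-1 b^-1 a b) = tr(b^-1 a b a^2 b^-1) * tr(a) - tr(b^-1 a b a^2 b^-1 a)  (eliminate a^-1) = x^2*y*z^2 - x^3*z - x*y^2*z - x*z^3 + x^2*y + 3*x*z - y
tr(b^-1 a^-1 b^-1 a b^-1 a^2) = tr(a^2 b^-1 a^-1 b^-1 a) * tr(b) - tr(a^2 b^-1 a^-1 b^-1 a b)  (eliminate b^-1) = x^3*y^2*z - x^4*y - 2*x^2*y*z^2 + x^3*z - x*y^2*z + x*z^3 + 3*x^2*y + y*z^2 - 3*x*z - y
apply: tr(b^-1 a b^-1) = tr(b^-1 a) * tr(b) - tr(b^-1 a b) = x*y^2 - y*z - x
assemble the triple (tr(r) - 2; tr(r a) - x; tr(r b) - y)

x^2*y^2*z - x^3*y - 2*x*y*z^2 + x^2*z + z^3 + 2*x*y - 3*z - 2; x^3*y^2*z - x^4*y - 2*x^2*y*z^2 + x^3*z - x*y^2*z + x*z^3 + 3*x^2*y + y*z^2 - 3*x*z - x - y; x*y^2 - y*z - x - y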